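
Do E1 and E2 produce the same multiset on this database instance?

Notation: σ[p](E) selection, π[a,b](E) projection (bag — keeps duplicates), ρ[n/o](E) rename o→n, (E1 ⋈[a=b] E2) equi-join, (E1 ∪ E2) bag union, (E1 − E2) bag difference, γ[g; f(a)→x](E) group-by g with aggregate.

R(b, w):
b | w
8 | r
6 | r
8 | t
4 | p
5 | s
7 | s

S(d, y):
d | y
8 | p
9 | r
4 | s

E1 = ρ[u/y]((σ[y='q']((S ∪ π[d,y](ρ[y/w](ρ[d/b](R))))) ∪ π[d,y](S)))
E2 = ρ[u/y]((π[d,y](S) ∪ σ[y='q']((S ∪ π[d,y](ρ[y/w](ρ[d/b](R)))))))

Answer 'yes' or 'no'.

E1 per-node cardinality:
  S → 3
  R → 6
  ρ[d/b](R) → 6
  ρ[y/w](ρ[d/b](R)) → 6
  π[d,y](ρ[y/w](ρ[d/b](R))) → 6
  (S ∪ π[d,y](ρ[y/w](ρ[d/b](R)))) → 9
  σ[y='q']((S ∪ π[d,y](ρ[y/w](ρ[d/b](R))))) → 0
  S → 3
  π[d,y](S) → 3
  (σ[y='q']((S ∪ π[d,y](ρ[y/w](ρ[d/b](R))))) ∪ π[d,y](S)) → 3
  ρ[u/y]((σ[y='q']((S ∪ π[d,y](ρ[y/w](ρ[d/b](R))))) ∪ π[d,y](S))) → 3
E2 per-node cardinality:
  S → 3
  π[d,y](S) → 3
  S → 3
  R → 6
  ρ[d/b](R) → 6
  ρ[y/w](ρ[d/b](R)) → 6
  π[d,y](ρ[y/w](ρ[d/b](R))) → 6
  (S ∪ π[d,y](ρ[y/w](ρ[d/b](R)))) → 9
  σ[y='q']((S ∪ π[d,y](ρ[y/w](ρ[d/b](R))))) → 0
  (π[d,y](S) ∪ σ[y='q']((S ∪ π[d,y](ρ[y/w](ρ[d/b](R)))))) → 3
  ρ[u/y]((π[d,y](S) ∪ σ[y='q']((S ∪ π[d,y](ρ[y/w](ρ[d/b](R))))))) → 3

E1 and E2 produce the same multiset:
d | u
4 | s
8 | p
9 | r

yes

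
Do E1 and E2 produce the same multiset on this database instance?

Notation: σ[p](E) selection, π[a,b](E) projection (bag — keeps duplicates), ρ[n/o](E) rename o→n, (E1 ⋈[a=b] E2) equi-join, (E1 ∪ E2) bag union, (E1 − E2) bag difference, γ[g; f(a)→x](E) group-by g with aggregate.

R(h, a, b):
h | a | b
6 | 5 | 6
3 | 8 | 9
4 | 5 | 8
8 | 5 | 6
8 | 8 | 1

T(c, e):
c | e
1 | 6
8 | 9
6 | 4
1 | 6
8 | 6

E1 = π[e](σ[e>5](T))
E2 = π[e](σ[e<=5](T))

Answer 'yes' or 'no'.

E1 row counts bottom-up:
  T → 5
  σ[e>5](T) → 4
  π[e](σ[e>5](T)) → 4
E2 row counts bottom-up:
  T → 5
  σ[e<=5](T) → 1
  π[e](σ[e<=5](T)) → 1

E1 result:
e
6
6
6
9
E2 result:
e
4
Witness: (6,) appears 3× in E1 but 0× in E2.

no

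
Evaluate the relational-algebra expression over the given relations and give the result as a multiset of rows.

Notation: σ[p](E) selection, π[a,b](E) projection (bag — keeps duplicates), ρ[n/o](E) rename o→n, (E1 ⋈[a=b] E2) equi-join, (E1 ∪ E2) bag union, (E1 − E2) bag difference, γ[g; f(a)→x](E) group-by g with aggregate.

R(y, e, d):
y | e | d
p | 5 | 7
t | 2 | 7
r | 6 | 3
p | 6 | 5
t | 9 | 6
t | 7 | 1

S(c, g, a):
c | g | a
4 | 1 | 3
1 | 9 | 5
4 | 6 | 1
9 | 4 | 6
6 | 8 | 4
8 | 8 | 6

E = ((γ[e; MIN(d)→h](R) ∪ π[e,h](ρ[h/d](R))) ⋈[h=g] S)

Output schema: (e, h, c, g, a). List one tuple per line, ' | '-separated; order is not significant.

Per-node cardinality:
  R → 6
  γ[e; MIN(d)→h](R) → 5
  R → 6
  ρ[h/d](R) → 6
  π[e,h](ρ[h/d](R)) → 6
  (γ[e; MIN(d)→h](R) ∪ π[e,h](ρ[h/d](R))) → 11
  S → 6
  ((γ[e; MIN(d)→h](R) ∪ π[e,h](ρ[h/d](R))) ⋈[h=g] S) → 4

== RESULT ==
e | h | c | g | a
7 | 1 | 4 | 1 | 3
7 | 1 | 4 | 1 | 3
9 | 6 | 4 | 6 | 1
9 | 6 | 4 | 6 | 1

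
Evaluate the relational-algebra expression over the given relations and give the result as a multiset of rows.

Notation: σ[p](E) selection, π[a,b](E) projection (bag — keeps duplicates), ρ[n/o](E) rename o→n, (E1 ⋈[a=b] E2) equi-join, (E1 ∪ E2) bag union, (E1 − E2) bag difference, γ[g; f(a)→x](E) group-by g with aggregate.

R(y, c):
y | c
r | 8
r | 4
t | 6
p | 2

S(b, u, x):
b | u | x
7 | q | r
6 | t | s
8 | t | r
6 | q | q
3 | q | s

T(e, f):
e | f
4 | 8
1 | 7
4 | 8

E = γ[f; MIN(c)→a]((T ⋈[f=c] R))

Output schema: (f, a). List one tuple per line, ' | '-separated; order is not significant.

Stepwise |·|:
  T → 3
  R → 4
  (T ⋈[f=c] R) → 2
  γ[f; MIN(c)→a]((T ⋈[f=c] R)) → 1

== RESULT ==
f | a
8 | 8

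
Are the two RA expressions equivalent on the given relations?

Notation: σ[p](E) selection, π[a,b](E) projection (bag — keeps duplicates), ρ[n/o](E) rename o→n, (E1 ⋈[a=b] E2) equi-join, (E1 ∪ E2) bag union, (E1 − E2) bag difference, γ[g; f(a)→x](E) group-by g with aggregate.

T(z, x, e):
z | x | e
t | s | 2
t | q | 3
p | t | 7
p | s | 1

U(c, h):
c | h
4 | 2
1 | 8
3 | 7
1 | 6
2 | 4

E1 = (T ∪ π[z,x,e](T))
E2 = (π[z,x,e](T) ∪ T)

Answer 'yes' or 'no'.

E1 subexpression sizes:
  T → 4
  T → 4
  π[z,x,e](T) → 4
  (T ∪ π[z,x,e](T)) → 8
E2 subexpression sizes:
  T → 4
  π[z,x,e](T) → 4
  T → 4
  (π[z,x,e](T) ∪ T) → 8

E1 and E2 produce the same multiset:
z | x | e
p | s | 1
p | s | 1
p | t | 7
p | t | 7
t | q | 3
t | q | 3
t | s | 2
t | s | 2

yes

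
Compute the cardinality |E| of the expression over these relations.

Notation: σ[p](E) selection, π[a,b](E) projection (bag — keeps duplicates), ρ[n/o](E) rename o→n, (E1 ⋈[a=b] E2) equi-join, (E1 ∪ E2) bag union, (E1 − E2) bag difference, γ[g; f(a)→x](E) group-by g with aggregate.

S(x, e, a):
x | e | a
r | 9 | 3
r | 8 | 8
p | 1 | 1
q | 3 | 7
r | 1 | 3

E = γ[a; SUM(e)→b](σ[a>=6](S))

Per-node cardinality:
  S → 5
  σ[a>=6](S) → 2
  γ[a; SUM(e)→b](σ[a>=6](S)) → 2

|E| = 2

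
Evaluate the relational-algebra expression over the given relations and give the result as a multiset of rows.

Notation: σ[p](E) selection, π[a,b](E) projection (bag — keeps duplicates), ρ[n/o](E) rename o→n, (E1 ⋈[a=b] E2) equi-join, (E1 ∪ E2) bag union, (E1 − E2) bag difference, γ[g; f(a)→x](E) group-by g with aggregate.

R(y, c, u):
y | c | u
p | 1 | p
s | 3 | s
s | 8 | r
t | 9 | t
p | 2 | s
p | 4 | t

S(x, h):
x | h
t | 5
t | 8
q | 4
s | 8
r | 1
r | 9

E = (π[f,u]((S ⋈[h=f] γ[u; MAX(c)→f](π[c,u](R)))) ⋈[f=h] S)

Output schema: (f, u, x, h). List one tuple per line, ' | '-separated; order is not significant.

Per-node cardinality:
  S → 6
  R → 6
  π[c,u](R) → 6
  γ[u; MAX(c)→f](π[c,u](R)) → 4
  (S ⋈[h=f] γ[u; MAX(c)→f](π[c,u](R))) → 4
  π[f,u]((S ⋈[h=f] γ[u; MAX(c)→f](π[c,u](R)))) → 4
  S → 6
  (π[f,u]((S ⋈[h=f] γ[u; MAX(c)→f](π[c,u](R)))) ⋈[f=h] S) → 6

== RESULT ==
f | u | x | h
1 | p | r | 1
8 | r | s | 8
8 | r | s | 8
8 | r | t | 8
8 | r | t | 8
9 | t | r | 9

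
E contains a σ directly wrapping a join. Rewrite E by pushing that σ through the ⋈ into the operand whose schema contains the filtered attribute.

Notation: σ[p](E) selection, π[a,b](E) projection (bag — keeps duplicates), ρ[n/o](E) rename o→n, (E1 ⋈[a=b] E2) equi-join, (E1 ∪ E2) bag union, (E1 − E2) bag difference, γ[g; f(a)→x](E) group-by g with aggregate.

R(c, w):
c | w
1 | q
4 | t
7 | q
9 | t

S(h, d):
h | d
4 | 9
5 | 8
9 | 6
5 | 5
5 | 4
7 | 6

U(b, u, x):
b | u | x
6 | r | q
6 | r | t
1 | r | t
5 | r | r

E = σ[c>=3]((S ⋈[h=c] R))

σ filters on c, owned by the right side.
E' = (S ⋈[h=c] σ[c>=3](R))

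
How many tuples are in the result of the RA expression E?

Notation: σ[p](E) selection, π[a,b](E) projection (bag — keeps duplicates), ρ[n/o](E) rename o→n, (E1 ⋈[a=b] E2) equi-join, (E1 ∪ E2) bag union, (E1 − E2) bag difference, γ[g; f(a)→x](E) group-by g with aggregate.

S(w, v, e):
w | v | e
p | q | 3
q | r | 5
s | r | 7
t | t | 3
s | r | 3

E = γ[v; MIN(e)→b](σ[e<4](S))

Stepwise |·|:
  S → 5
  σ[e<4](S) → 3
  γ[v; MIN(e)→b](σ[e<4](S)) → 3

|E| = 3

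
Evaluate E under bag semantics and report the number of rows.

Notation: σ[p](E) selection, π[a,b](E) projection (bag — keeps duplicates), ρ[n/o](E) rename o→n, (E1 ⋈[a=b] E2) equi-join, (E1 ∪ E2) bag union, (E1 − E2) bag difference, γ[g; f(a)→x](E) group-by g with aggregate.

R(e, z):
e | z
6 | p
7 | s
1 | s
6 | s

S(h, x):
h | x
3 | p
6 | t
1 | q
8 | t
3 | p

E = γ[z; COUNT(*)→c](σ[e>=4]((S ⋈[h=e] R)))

Row counts bottom-up:
  S → 5
  R → 4
  (S ⋈[h=e] R) → 3
  σ[e>=4]((S ⋈[h=e] R)) → 2
  γ[z; COUNT(*)→c](σ[e>=4]((S ⋈[h=e] R))) → 2

|E| = 2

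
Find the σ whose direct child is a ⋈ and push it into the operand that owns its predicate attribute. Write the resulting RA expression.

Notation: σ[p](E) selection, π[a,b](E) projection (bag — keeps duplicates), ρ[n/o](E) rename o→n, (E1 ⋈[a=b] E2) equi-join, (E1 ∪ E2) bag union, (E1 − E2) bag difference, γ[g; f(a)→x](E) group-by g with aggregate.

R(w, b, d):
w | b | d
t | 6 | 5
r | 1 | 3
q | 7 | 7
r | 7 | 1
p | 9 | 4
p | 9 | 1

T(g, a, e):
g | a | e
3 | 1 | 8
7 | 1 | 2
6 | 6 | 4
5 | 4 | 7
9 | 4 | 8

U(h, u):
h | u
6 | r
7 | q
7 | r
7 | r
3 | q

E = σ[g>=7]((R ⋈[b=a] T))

σ filters on g, owned by the right side.
E' = (R ⋈[b=a] σ[g>=7](T))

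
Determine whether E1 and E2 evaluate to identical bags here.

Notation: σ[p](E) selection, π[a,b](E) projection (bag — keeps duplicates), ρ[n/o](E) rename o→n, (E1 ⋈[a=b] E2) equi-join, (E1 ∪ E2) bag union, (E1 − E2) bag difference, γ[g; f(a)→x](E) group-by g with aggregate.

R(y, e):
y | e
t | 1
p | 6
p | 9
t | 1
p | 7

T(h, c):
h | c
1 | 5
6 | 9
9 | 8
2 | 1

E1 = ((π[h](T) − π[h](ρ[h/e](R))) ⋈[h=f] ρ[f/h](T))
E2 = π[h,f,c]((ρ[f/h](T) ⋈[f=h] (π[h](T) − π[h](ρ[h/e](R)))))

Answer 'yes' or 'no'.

E1 subexpression sizes:
  T → 4
  π[h](T) → 4
  R → 5
  ρ[h/e](R) → 5
  π[h](ρ[h/e](R)) → 5
  (π[h](T) − π[h](ρ[h/e](R))) → 1
  T → 4
  ρ[f/h](T) → 4
  ((π[h](T) − π[h](ρ[h/e](R))) ⋈[h=f] ρ[f/h](T)) → 1
E2 subexpression sizes:
  T → 4
  ρ[f/h](T) → 4
  T → 4
  π[h](T) → 4
  R → 5
  ρ[h/e](R) → 5
  π[h](ρ[h/e](R)) → 5
  (π[h](T) − π[h](ρ[h/e](R))) → 1
  (ρ[f/h](T) ⋈[f=h] (π[h](T) − π[h](ρ[h/e](R)))) → 1
  π[h,f,c]((ρ[f/h](T) ⋈[f=h] (π[h](T) − π[h](ρ[h/e](R))))) → 1

E1 and E2 produce the same multiset:
h | f | c
2 | 2 | 1

yes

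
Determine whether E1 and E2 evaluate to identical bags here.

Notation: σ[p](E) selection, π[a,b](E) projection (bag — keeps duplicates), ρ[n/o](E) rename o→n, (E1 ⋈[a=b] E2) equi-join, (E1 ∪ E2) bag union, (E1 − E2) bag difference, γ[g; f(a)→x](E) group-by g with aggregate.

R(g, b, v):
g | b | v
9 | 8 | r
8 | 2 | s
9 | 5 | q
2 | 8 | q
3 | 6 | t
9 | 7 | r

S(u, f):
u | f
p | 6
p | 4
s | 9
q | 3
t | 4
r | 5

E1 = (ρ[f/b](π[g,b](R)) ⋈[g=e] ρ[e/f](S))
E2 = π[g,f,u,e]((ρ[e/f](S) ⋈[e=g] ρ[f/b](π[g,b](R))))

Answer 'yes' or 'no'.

E1 per-node cardinality:
  R → 6
  π[g,b](R) → 6
  ρ[f/b](π[g,b](R)) → 6
  S → 6
  ρ[e/f](S) → 6
  (ρ[f/b](π[g,b](R)) ⋈[g=e] ρ[e/f](S)) → 4
E2 per-node cardinality:
  S → 6
  ρ[e/f](S) → 6
  R → 6
  π[g,b](R) → 6
  ρ[f/b](π[g,b](R)) → 6
  (ρ[e/f](S) ⋈[e=g] ρ[f/b](π[g,b](R))) → 4
  π[g,f,u,e]((ρ[e/f](S) ⋈[e=g] ρ[f/b](π[g,b](R)))) → 4

E1 and E2 produce the same multiset:
g | f | u | e
3 | 6 | q | 3
9 | 5 | s | 9
9 | 7 | s | 9
9 | 8 | s | 9

yes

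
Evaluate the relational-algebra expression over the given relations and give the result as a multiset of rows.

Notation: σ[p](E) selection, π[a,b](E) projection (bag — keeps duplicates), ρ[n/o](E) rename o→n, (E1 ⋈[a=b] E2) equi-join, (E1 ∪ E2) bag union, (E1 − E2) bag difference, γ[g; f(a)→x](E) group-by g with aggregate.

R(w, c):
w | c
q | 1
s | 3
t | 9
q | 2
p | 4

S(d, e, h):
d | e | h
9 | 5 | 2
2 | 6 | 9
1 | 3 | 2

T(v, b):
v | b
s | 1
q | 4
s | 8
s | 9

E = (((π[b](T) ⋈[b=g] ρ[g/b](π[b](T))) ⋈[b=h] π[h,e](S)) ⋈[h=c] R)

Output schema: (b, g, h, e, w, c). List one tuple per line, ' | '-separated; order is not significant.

Stepwise |·|:
  T → 4
  π[b](T) → 4
  T → 4
  π[b](T) → 4
  ρ[g/b](π[b](T)) → 4
  (π[b](T) ⋈[b=g] ρ[g/b](π[b](T))) → 4
  S → 3
  π[h,e](S) → 3
  ((π[b](T) ⋈[b=g] ρ[g/b](π[b](T))) ⋈[b=h] π[h,e](S)) → 1
  R → 5
  (((π[b](T) ⋈[b=g] ρ[g/b](π[b](T))) ⋈[b=h] π[h,e](S)) ⋈[h=c] R) → 1

== RESULT ==
b | g | h | e | w | c
9 | 9 | 9 | 6 | t | 9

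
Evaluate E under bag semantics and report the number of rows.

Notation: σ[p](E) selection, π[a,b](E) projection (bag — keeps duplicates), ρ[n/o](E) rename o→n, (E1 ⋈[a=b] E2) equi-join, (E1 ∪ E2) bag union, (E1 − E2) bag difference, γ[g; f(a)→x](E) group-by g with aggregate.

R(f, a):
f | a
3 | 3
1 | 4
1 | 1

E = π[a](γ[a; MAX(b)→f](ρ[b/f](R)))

Per-node cardinality:
  R → 3
  ρ[b/f](R) → 3
  γ[a; MAX(b)→f](ρ[b/f](R)) → 3
  π[a](γ[a; MAX(b)→f](ρ[b/f](R))) → 3

|E| = 3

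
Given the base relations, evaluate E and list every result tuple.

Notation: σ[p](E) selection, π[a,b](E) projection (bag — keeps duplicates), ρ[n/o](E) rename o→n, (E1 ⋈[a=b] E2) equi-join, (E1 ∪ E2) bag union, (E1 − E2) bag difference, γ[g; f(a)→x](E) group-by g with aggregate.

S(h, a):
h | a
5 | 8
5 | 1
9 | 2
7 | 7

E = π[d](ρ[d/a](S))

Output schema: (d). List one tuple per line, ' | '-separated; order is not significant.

Per-node cardinality:
  S → 4
  ρ[d/a](S) → 4
  π[d](ρ[d/a](S)) → 4

== RESULT ==
d
1
2
7
8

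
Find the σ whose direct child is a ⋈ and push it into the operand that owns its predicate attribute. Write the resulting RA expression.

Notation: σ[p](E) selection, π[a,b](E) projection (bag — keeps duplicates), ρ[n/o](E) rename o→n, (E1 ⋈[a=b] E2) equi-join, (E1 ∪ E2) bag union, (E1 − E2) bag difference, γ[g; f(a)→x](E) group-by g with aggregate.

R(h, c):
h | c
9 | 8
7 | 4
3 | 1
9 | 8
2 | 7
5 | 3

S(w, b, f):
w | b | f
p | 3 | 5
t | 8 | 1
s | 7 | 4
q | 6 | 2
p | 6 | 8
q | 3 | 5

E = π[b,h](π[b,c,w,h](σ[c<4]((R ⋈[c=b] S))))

σ filters on c, owned by the left side.
E' = π[b,h](π[b,c,w,h]((σ[c<4](R) ⋈[c=b] S)))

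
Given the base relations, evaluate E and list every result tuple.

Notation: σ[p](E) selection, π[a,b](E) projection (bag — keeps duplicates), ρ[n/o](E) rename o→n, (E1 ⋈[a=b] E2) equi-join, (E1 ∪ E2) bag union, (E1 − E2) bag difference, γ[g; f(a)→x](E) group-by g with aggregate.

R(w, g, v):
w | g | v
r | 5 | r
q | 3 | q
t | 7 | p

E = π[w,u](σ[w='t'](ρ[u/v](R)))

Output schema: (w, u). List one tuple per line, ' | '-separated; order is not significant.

Subexpression sizes:
  R → 3
  ρ[u/v](R) → 3
  σ[w='t'](ρ[u/v](R)) → 1
  π[w,u](σ[w='t'](ρ[u/v](R))) → 1

== RESULT ==
w | u
t | p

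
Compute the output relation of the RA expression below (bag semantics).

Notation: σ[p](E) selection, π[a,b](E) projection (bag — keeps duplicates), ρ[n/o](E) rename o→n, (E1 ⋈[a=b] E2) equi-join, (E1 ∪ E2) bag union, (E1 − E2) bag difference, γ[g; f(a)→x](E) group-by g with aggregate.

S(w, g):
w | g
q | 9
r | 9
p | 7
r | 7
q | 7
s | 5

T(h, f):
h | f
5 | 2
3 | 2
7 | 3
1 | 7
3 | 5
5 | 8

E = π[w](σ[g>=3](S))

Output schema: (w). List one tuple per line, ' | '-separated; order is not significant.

Subexpression sizes:
  S → 6
  σ[g>=3](S) → 6
  π[w](σ[g>=3](S)) → 6

== RESULT ==
w
p
q
q
r
r
s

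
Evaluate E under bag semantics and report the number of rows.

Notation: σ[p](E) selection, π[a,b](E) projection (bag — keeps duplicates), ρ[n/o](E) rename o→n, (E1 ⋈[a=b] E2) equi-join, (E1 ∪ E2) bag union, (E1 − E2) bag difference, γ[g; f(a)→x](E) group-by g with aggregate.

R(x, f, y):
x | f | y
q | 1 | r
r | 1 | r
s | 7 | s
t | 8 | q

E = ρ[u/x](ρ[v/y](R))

Stepwise |·|:
  R → 4
  ρ[v/y](R) → 4
  ρ[u/x](ρ[v/y](R)) → 4

|E| = 4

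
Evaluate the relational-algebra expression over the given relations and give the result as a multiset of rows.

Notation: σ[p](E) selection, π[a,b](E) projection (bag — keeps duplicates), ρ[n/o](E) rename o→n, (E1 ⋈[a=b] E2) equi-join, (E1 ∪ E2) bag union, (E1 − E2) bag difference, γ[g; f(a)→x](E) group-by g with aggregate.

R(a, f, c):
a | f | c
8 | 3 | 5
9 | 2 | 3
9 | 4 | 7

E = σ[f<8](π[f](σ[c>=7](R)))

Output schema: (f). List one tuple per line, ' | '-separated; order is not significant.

Row counts bottom-up:
  R → 3
  σ[c>=7](R) → 1
  π[f](σ[c>=7](R)) → 1
  σ[f<8](π[f](σ[c>=7](R))) → 1

== RESULT ==
f
4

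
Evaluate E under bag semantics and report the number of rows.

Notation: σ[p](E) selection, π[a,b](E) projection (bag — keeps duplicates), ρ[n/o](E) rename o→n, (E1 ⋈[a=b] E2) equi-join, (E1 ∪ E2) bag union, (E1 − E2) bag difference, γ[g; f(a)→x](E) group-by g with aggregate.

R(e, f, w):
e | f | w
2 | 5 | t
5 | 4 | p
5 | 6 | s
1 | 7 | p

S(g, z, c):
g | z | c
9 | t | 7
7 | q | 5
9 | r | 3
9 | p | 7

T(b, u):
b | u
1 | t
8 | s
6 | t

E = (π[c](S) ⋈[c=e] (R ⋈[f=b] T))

Stepwise |·|:
  S → 4
  π[c](S) → 4
  R → 4
  T → 3
  (R ⋈[f=b] T) → 1
  (π[c](S) ⋈[c=e] (R ⋈[f=b] T)) → 1

|E| = 1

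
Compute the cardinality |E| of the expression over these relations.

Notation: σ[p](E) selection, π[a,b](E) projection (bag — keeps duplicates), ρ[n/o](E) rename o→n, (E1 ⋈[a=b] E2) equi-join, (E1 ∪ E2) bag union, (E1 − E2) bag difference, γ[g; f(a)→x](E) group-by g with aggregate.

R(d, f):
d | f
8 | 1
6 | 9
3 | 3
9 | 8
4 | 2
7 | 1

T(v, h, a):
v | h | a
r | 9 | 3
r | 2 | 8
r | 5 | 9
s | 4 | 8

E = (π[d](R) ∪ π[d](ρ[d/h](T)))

Per-node cardinality:
  R → 6
  π[d](R) → 6
  T → 4
  ρ[d/h](T) → 4
  π[d](ρ[d/h](T)) → 4
  (π[d](R) ∪ π[d](ρ[d/h](T))) → 10

|E| = 10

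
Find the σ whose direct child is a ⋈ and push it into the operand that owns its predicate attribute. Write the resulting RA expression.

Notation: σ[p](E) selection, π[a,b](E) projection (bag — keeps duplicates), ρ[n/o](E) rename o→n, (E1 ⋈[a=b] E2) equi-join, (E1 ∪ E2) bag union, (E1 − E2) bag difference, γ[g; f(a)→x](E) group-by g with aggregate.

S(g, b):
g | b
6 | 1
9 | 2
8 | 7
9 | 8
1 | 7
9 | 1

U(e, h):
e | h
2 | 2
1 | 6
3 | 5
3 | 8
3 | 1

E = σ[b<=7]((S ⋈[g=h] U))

σ filters on b, owned by the left side.
E' = (σ[b<=7](S) ⋈[g=h] U)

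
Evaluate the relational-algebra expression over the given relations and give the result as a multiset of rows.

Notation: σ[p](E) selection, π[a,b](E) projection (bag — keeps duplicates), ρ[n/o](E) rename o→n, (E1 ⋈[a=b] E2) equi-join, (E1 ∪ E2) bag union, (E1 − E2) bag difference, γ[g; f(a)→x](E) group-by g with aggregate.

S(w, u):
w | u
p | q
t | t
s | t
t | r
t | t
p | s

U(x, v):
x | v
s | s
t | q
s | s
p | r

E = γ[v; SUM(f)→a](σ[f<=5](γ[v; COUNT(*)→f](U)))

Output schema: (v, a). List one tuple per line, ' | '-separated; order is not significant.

Subexpression sizes:
  U → 4
  γ[v; COUNT(*)→f](U) → 3
  σ[f<=5](γ[v; COUNT(*)→f](U)) → 3
  γ[v; SUM(f)→a](σ[f<=5](γ[v; COUNT(*)→f](U))) → 3

== RESULT ==
v | a
q | 1
r | 1
s | 2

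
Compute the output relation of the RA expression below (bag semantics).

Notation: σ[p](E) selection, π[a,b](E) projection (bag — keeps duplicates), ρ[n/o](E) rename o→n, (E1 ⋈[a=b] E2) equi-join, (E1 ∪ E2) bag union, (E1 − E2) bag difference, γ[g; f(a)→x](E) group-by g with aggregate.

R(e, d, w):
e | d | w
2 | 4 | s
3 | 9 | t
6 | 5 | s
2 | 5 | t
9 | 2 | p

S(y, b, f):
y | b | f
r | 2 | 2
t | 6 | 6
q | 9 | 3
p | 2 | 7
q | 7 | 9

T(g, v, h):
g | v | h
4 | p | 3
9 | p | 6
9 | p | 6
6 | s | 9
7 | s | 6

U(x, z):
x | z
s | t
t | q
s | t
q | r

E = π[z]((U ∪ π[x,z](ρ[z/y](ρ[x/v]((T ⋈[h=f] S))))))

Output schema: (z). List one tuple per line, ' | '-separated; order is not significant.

Subexpression sizes:
  U → 4
  T → 5
  S → 5
  (T ⋈[h=f] S) → 5
  ρ[x/v]((T ⋈[h=f] S)) → 5
  ρ[z/y](ρ[x/v]((T ⋈[h=f] S))) → 5
  π[x,z](ρ[z/y](ρ[x/v]((T ⋈[h=f] S)))) → 5
  (U ∪ π[x,z](ρ[z/y](ρ[x/v]((T ⋈[h=f] S))))) → 9
  π[z]((U ∪ π[x,z](ρ[z/y](ρ[x/v]((T ⋈[h=f] S)))))) → 9

== RESULT ==
z
q
q
q
r
t
t
t
t
t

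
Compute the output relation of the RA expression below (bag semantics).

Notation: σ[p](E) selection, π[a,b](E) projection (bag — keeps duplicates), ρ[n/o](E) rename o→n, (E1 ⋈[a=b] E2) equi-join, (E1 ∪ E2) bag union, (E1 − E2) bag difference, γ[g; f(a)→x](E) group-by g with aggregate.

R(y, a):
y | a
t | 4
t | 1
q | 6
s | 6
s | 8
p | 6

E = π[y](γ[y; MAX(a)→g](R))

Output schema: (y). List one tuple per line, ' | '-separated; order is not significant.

Stepwise |·|:
  R → 6
  γ[y; MAX(a)→g](R) → 4
  π[y](γ[y; MAX(a)→g](R)) → 4

== RESULT ==
y
p
q
s
t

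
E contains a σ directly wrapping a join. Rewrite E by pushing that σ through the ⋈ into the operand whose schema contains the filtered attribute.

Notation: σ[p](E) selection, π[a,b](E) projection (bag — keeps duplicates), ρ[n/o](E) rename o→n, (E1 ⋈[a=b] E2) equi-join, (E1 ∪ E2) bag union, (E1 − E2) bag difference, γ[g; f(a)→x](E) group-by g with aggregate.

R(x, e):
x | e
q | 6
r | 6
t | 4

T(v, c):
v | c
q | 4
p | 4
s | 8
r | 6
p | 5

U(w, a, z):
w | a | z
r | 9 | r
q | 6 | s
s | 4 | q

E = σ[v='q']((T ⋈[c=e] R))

σ filters on v, owned by the left side.
E' = (σ[v='q'](T) ⋈[c=e] R)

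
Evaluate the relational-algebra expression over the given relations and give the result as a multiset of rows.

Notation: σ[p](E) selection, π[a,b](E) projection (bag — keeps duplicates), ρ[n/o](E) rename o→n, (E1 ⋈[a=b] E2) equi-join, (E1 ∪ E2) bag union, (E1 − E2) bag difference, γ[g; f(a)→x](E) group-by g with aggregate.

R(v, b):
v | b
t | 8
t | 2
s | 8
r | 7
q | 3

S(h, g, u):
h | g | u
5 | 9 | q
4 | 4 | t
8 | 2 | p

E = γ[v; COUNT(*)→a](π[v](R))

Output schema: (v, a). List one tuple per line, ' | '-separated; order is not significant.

Per-node cardinality:
  R → 5
  π[v](R) → 5
  γ[v; COUNT(*)→a](π[v](R)) → 4

== RESULT ==
v | a
q | 1
r | 1
s | 1
t | 2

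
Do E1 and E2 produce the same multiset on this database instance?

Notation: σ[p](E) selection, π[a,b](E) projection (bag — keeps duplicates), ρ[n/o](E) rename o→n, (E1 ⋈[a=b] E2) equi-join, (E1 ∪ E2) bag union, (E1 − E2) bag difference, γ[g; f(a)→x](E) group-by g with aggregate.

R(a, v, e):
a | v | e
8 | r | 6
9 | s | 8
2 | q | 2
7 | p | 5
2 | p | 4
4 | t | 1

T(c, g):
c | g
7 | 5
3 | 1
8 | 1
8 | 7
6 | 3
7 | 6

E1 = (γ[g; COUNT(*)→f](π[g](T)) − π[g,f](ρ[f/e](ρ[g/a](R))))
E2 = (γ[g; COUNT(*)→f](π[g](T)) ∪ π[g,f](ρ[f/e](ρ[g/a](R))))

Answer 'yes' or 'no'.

E1 stepwise |·|:
  T → 6
  π[g](T) → 6
  γ[g; COUNT(*)→f](π[g](T)) → 5
  R → 6
  ρ[g/a](R) → 6
  ρ[f/e](ρ[g/a](R)) → 6
  π[g,f](ρ[f/e](ρ[g/a](R))) → 6
  (γ[g; COUNT(*)→f](π[g](T)) − π[g,f](ρ[f/e](ρ[g/a](R)))) → 5
E2 stepwise |·|:
  T → 6
  π[g](T) → 6
  γ[g; COUNT(*)→f](π[g](T)) → 5
  R → 6
  ρ[g/a](R) → 6
  ρ[f/e](ρ[g/a](R)) → 6
  π[g,f](ρ[f/e](ρ[g/a](R))) → 6
  (γ[g; COUNT(*)→f](π[g](T)) ∪ π[g,f](ρ[f/e](ρ[g/a](R)))) → 11

E1 result:
g | f
1 | 2
3 | 1
5 | 1
6 | 1
7 | 1
E2 result:
g | f
1 | 2
2 | 2
2 | 4
3 | 1
4 | 1
5 | 1
6 | 1
7 | 1
7 | 5
8 | 6
9 | 8
Witness: (2, 4) appears 0× in E1 but 1× in E2.

no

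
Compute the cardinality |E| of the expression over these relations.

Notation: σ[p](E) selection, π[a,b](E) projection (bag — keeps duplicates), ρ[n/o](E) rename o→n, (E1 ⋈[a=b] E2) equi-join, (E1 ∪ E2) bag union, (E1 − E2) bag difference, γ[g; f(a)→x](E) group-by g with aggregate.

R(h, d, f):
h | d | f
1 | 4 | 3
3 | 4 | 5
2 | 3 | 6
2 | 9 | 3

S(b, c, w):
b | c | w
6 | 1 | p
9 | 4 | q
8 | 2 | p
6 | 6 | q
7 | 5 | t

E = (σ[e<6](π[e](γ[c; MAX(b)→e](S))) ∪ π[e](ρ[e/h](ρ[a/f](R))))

Subexpression sizes:
  S → 5
  γ[c; MAX(b)→e](S) → 5
  π[e](γ[c; MAX(b)→e](S)) → 5
  σ[e<6](π[e](γ[c; MAX(b)→e](S))) → 0
  R → 4
  ρ[a/f](R) → 4
  ρ[e/h](ρ[a/f](R)) → 4
  π[e](ρ[e/h](ρ[a/f](R))) → 4
  (σ[e<6](π[e](γ[c; MAX(b)→e](S))) ∪ π[e](ρ[e/h](ρ[a/f](R)))) → 4

|E| = 4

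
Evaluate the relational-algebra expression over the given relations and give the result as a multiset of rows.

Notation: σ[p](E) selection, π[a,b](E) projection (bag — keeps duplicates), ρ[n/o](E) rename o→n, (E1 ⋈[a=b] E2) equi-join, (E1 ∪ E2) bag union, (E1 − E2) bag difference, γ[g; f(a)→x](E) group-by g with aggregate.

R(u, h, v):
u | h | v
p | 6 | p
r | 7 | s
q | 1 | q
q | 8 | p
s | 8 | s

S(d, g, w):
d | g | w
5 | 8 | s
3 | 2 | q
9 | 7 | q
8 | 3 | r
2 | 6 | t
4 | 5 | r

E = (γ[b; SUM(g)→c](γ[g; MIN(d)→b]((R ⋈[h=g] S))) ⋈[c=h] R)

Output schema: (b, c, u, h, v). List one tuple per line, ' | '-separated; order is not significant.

Per-node cardinality:
  R → 5
  S → 6
  (R ⋈[h=g] S) → 4
  γ[g; MIN(d)→b]((R ⋈[h=g] S)) → 3
  γ[b; SUM(g)→c](γ[g; MIN(d)→b]((R ⋈[h=g] S))) → 3
  R → 5
  (γ[b; SUM(g)→c](γ[g; MIN(d)→b]((R ⋈[h=g] S))) ⋈[c=h] R) → 4

== RESULT ==
b | c | u | h | v
2 | 6 | p | 6 | p
5 | 8 | q | 8 | p
5 | 8 | s | 8 | s
9 | 7 | r | 7 | s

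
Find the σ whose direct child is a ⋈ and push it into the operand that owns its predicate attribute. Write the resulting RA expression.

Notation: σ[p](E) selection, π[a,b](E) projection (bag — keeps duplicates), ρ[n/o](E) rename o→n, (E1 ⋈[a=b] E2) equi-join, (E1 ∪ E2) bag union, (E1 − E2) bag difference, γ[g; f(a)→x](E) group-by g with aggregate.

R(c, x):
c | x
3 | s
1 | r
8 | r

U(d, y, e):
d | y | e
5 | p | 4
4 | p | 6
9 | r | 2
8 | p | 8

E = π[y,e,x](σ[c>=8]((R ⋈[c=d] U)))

σ filters on c, owned by the left side.
E' = π[y,e,x]((σ[c>=8](R) ⋈[c=d] U))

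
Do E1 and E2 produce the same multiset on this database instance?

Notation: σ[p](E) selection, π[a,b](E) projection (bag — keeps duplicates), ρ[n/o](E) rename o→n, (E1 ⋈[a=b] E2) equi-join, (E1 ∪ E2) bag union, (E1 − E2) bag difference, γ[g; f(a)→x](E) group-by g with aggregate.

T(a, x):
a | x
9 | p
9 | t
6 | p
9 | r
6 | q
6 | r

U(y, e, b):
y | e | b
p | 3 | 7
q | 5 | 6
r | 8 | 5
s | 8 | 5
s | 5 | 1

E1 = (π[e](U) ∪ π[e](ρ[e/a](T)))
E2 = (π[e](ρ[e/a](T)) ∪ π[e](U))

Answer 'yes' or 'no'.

E1 row counts bottom-up:
  U → 5
  π[e](U) → 5
  T → 6
  ρ[e/a](T) → 6
  π[e](ρ[e/a](T)) → 6
  (π[e](U) ∪ π[e](ρ[e/a](T))) → 11
E2 row counts bottom-up:
  T → 6
  ρ[e/a](T) → 6
  π[e](ρ[e/a](T)) → 6
  U → 5
  π[e](U) → 5
  (π[e](ρ[e/a](T)) ∪ π[e](U)) → 11

E1 and E2 produce the same multiset:
e
3
5
5
6
6
6
8
8
9
9
9

yes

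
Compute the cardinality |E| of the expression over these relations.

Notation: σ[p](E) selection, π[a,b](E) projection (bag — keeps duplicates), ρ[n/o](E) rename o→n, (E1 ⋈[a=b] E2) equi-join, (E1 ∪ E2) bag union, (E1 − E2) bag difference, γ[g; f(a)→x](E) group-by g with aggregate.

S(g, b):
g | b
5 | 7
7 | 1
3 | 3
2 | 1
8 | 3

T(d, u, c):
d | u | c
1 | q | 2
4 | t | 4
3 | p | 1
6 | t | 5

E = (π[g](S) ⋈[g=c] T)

Per-node cardinality:
  S → 5
  π[g](S) → 5
  T → 4
  (π[g](S) ⋈[g=c] T) → 2

|E| = 2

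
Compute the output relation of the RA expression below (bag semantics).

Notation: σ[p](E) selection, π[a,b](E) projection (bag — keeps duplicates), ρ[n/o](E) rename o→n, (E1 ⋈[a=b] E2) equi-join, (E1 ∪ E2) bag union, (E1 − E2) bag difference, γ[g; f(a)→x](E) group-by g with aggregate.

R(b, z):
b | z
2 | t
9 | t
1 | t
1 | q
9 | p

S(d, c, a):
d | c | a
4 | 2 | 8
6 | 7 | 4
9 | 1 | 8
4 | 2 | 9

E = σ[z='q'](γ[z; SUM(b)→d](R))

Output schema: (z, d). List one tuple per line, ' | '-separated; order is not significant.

Subexpression sizes:
  R → 5
  γ[z; SUM(b)→d](R) → 3
  σ[z='q'](γ[z; SUM(b)→d](R)) → 1

== RESULT ==
z | d
q | 1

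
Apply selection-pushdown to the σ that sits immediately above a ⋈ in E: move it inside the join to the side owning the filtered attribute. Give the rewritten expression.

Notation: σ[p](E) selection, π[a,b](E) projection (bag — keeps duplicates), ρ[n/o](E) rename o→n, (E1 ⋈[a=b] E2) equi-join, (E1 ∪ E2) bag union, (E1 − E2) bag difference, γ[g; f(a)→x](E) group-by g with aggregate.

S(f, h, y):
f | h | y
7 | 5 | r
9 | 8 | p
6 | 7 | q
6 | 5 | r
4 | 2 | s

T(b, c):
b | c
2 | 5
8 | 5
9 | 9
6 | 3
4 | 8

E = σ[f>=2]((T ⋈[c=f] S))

σ filters on f, owned by the right side.
E' = (T ⋈[c=f] σ[f>=2](S))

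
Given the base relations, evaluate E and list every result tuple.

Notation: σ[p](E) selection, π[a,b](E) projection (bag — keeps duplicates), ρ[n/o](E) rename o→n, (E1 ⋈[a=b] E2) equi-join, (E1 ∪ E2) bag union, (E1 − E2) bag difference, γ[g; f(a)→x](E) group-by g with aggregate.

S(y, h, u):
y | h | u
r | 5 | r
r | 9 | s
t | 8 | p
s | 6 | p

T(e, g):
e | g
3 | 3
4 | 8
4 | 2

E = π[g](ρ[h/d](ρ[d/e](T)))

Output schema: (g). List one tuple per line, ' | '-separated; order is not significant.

Subexpression sizes:
  T → 3
  ρ[d/e](T) → 3
  ρ[h/d](ρ[d/e](T)) → 3
  π[g](ρ[h/d](ρ[d/e](T))) → 3

== RESULT ==
g
2
3
8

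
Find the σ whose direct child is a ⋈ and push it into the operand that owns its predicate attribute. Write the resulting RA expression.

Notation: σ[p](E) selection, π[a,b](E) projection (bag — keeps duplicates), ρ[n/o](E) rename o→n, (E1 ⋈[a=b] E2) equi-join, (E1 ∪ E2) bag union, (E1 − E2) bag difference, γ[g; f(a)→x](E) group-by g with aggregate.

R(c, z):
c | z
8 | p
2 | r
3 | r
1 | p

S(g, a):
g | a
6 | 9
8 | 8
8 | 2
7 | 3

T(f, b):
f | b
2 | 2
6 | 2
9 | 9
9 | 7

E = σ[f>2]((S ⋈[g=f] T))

σ filters on f, owned by the right side.
E' = (S ⋈[g=f] σ[f>2](T))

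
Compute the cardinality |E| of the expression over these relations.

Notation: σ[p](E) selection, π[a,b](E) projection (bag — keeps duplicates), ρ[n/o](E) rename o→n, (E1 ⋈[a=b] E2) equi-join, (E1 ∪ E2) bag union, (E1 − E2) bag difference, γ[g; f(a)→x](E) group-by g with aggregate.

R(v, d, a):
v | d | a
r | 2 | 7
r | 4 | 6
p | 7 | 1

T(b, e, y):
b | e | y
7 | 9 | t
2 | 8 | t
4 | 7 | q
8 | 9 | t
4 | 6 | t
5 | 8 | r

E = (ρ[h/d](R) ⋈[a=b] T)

Stepwise |·|:
  R → 3
  ρ[h/d](R) → 3
  T → 6
  (ρ[h/d](R) ⋈[a=b] T) → 1

|E| = 1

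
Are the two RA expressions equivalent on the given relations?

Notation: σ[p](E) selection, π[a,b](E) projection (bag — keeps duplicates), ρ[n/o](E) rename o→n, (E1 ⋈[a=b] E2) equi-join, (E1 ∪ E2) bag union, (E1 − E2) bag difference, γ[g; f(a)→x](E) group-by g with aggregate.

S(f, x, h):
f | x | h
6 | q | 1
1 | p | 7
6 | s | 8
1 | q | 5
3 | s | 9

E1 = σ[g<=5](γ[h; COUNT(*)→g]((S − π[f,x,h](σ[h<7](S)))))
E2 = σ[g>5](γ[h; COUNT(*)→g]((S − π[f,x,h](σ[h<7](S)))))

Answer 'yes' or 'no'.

E1 row counts bottom-up:
  S → 5
  S → 5
  σ[h<7](S) → 2
  π[f,x,h](σ[h<7](S)) → 2
  (S − π[f,x,h](σ[h<7](S))) → 3
  γ[h; COUNT(*)→g]((S − π[f,x,h](σ[h<7](S)))) → 3
  σ[g<=5](γ[h; COUNT(*)→g]((S − π[f,x,h](σ[h<7](S))))) → 3
E2 row counts bottom-up:
  S → 5
  S → 5
  σ[h<7](S) → 2
  π[f,x,h](σ[h<7](S)) → 2
  (S − π[f,x,h](σ[h<7](S))) → 3
  γ[h; COUNT(*)→g]((S − π[f,x,h](σ[h<7](S)))) → 3
  σ[g>5](γ[h; COUNT(*)→g]((S − π[f,x,h](σ[h<7](S))))) → 0

E1 result:
h | g
7 | 1
8 | 1
9 | 1
E2 result:
h | g
(0 rows)
Witness: (9, 1) appears 1× in E1 but 0× in E2.

no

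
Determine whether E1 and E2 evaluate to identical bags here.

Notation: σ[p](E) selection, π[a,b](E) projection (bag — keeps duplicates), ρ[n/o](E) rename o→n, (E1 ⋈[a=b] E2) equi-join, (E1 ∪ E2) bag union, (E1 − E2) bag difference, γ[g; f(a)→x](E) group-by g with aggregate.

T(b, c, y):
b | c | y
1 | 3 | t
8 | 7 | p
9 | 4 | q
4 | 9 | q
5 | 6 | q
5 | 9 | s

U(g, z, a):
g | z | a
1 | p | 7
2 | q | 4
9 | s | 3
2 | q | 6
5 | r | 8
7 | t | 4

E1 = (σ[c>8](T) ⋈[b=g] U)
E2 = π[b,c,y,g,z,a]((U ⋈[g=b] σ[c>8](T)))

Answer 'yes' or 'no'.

E1 stepwise |·|:
  T → 6
  σ[c>8](T) → 2
  U → 6
  (σ[c>8](T) ⋈[b=g] U) → 1
E2 stepwise |·|:
  U → 6
  T → 6
  σ[c>8](T) → 2
  (U ⋈[g=b] σ[c>8](T)) → 1
  π[b,c,y,g,z,a]((U ⋈[g=b] σ[c>8](T))) → 1

E1 and E2 produce the same multiset:
b | c | y | g | z | a
5 | 9 | s | 5 | r | 8

yes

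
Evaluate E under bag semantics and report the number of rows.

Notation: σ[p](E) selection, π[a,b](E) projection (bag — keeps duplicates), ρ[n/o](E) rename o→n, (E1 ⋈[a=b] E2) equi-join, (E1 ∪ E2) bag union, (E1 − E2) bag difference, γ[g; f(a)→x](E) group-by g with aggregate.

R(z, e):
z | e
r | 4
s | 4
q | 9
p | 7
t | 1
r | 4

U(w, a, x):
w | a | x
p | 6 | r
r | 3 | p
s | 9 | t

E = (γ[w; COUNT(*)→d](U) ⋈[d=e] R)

Row counts bottom-up:
  U → 3
  γ[w; COUNT(*)→d](U) → 3
  R → 6
  (γ[w; COUNT(*)→d](U) ⋈[d=e] R) → 3

|E| = 3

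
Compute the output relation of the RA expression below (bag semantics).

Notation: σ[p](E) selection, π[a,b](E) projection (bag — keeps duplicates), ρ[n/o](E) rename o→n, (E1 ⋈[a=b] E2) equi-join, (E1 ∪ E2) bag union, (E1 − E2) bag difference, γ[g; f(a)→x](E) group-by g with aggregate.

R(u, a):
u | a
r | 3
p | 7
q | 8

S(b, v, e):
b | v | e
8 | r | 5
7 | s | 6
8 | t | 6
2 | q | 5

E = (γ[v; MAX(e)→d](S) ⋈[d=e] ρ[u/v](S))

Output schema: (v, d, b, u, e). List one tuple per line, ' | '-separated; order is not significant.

Subexpression sizes:
  S → 4
  γ[v; MAX(e)→d](S) → 4
  S → 4
  ρ[u/v](S) → 4
  (γ[v; MAX(e)→d](S) ⋈[d=e] ρ[u/v](S)) → 8

== RESULT ==
v | d | b | u | e
q | 5 | 2 | q | 5
q | 5 | 8 | r | 5
r | 5 | 2 | q | 5
r | 5 | 8 | r | 5
s | 6 | 7 | s | 6
s | 6 | 8 | t | 6
t | 6 | 7 | s | 6
t | 6 | 8 | t | 6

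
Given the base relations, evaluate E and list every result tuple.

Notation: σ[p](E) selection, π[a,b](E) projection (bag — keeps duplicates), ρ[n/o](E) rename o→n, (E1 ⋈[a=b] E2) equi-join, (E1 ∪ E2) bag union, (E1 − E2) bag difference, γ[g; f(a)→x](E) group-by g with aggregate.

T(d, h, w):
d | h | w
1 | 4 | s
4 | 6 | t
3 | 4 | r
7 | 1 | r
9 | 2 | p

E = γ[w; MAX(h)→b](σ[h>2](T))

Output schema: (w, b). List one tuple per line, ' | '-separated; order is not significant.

Subexpression sizes:
  T → 5
  σ[h>2](T) → 3
  γ[w; MAX(h)→b](σ[h>2](T)) → 3

== RESULT ==
w | b
r | 4
s | 4
t | 6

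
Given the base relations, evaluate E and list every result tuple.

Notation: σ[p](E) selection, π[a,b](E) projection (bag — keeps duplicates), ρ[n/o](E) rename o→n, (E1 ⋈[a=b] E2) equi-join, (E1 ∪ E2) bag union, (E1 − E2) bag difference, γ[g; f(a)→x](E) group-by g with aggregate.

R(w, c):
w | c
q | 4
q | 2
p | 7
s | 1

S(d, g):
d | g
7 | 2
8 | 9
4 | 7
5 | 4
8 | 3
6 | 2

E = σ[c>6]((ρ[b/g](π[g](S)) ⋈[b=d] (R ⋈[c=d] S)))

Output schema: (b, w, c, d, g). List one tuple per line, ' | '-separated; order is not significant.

Stepwise |·|:
  S → 6
  π[g](S) → 6
  ρ[b/g](π[g](S)) → 6
  R → 4
  S → 6
  (R ⋈[c=d] S) → 2
  (ρ[b/g](π[g](S)) ⋈[b=d] (R ⋈[c=d] S)) → 2
  σ[c>6]((ρ[b/g](π[g](S)) ⋈[b=d] (R ⋈[c=d] S))) → 1

== RESULT ==
b | w | c | d | g
7 | p | 7 | 7 | 2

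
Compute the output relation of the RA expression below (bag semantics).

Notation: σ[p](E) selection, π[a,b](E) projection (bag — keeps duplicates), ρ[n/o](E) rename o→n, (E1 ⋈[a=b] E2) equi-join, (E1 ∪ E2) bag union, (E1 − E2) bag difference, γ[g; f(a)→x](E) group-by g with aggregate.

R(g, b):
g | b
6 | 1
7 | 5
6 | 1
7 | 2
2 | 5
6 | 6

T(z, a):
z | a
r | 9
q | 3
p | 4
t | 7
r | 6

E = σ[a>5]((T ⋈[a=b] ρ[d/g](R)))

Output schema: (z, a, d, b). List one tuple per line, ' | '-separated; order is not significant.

Row counts bottom-up:
  T → 5
  R → 6
  ρ[d/g](R) → 6
  (T ⋈[a=b] ρ[d/g](R)) → 1
  σ[a>5]((T ⋈[a=b] ρ[d/g](R))) → 1

== RESULT ==
z | a | d | b
r | 6 | 6 | 6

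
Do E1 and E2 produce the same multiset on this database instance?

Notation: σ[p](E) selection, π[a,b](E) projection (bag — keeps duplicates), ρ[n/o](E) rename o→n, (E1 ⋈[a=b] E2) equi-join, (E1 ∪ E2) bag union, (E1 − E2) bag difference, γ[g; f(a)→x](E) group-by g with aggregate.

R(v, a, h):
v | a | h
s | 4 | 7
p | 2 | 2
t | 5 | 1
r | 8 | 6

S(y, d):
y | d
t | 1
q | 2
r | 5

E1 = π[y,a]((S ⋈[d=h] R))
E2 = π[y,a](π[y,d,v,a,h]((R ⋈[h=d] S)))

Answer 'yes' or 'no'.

E1 stepwise |·|:
  S → 3
  R → 4
  (S ⋈[d=h] R) → 2
  π[y,a]((S ⋈[d=h] R)) → 2
E2 stepwise |·|:
  R → 4
  S → 3
  (R ⋈[h=d] S) → 2
  π[y,d,v,a,h]((R ⋈[h=d] S)) → 2
  π[y,a](π[y,d,v,a,h]((R ⋈[h=d] S))) → 2

E1 and E2 produce the same multiset:
y | a
q | 2
t | 5

yes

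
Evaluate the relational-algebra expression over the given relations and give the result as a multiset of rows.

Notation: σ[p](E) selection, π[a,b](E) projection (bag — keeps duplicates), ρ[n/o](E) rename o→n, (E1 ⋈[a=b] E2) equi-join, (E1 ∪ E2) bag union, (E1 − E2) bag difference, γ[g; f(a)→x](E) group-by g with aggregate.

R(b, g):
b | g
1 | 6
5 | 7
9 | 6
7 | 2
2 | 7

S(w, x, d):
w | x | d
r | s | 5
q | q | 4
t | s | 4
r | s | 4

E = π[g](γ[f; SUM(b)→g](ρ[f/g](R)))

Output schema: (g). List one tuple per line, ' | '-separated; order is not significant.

Subexpression sizes:
  R → 5
  ρ[f/g](R) → 5
  γ[f; SUM(b)→g](ρ[f/g](R)) → 3
  π[g](γ[f; SUM(b)→g](ρ[f/g](R))) → 3

== RESULT ==
g
7
7
10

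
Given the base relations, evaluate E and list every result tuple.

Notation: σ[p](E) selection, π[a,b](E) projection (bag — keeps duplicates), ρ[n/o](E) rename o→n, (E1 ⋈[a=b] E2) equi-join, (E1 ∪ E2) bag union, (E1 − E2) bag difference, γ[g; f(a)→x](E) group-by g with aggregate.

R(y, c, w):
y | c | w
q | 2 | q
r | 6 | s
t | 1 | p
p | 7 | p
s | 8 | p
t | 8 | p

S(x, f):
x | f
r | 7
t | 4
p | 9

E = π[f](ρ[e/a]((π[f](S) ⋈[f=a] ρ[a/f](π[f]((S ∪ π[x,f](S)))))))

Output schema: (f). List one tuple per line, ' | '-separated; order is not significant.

Subexpression sizes:
  S → 3
  π[f](S) → 3
  S → 3
  S → 3
  π[x,f](S) → 3
  (S ∪ π[x,f](S)) → 6
  π[f]((S ∪ π[x,f](S))) → 6
  ρ[a/f](π[f]((S ∪ π[x,f](S)))) → 6
  (π[f](S) ⋈[f=a] ρ[a/f](π[f]((S ∪ π[x,f](S))))) → 6
  ρ[e/a]((π[f](S) ⋈[f=a] ρ[a/f](π[f]((S ∪ π[x,f](S)))))) → 6
  π[f](ρ[e/a]((π[f](S) ⋈[f=a] ρ[a/f](π[f]((S ∪ π[x,f](S))))))) → 6

== RESULT ==
f
4
4
7
7
9
9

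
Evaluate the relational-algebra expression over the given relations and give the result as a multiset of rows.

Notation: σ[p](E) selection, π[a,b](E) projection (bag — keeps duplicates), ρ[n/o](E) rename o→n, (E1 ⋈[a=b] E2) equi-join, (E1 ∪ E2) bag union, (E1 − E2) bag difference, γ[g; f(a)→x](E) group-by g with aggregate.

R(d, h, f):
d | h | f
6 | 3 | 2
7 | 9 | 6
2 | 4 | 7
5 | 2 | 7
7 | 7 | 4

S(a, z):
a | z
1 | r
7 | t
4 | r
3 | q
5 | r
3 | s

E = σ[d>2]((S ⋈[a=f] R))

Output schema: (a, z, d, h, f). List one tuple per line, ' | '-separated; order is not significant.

Per-node cardinality:
  S → 6
  R → 5
  (S ⋈[a=f] R) → 3
  σ[d>2]((S ⋈[a=f] R)) → 2

== RESULT ==
a | z | d | h | f
4 | r | 7 | 7 | 4
7 | t | 5 | 2 | 7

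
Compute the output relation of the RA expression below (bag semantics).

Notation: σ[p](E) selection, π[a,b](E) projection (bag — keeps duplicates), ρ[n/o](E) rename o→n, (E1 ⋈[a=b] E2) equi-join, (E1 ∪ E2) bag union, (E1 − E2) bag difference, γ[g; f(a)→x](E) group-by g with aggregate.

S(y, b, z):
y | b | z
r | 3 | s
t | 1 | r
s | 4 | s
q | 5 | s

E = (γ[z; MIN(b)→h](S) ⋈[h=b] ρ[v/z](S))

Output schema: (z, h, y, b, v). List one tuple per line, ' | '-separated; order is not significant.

Subexpression sizes:
  S → 4
  γ[z; MIN(b)→h](S) → 2
  S → 4
  ρ[v/z](S) → 4
  (γ[z; MIN(b)→h](S) ⋈[h=b] ρ[v/z](S)) → 2

== RESULT ==
z | h | y | b | v
r | 1 | t | 1 | r
s | 3 | r | 3 | s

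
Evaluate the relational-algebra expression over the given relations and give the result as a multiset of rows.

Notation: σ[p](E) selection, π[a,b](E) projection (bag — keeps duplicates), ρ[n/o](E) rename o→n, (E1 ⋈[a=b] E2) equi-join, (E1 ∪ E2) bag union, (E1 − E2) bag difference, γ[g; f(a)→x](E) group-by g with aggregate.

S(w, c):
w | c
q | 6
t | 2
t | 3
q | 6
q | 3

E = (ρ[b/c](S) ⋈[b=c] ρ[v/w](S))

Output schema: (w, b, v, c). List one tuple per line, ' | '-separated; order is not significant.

Per-node cardinality:
  S → 5
  ρ[b/c](S) → 5
  S → 5
  ρ[v/w](S) → 5
  (ρ[b/c](S) ⋈[b=c] ρ[v/w](S)) → 9

== RESULT ==
w | b | v | c
q | 3 | q | 3
q | 3 | t | 3
q | 6 | q | 6
q | 6 | q | 6
q | 6 | q | 6
q | 6 | q | 6
t | 2 | t | 2
t | 3 | q | 3
t | 3 | t | 3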